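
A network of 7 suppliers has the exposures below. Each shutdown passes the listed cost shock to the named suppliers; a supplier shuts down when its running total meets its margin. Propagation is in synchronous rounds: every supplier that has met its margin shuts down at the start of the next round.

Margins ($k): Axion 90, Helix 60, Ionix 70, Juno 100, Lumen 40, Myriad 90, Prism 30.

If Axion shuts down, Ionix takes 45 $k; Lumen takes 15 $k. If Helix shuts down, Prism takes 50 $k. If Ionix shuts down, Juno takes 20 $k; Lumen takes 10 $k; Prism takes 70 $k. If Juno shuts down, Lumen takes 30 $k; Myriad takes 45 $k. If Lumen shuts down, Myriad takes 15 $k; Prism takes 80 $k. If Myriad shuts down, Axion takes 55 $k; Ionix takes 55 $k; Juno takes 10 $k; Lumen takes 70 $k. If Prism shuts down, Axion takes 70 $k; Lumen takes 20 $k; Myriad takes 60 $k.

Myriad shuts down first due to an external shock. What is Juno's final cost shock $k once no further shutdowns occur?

30

Round 1 — Myriad shuts down (initial).
  Axion: +55 → 55 < 90
  Ionix: +55 → 55 < 70
  Juno: +10 → 10 < 100
  Lumen: +70 → 70 ≥ 40
Round 2 — Lumen shuts down.
  Prism: +80 → 80 ≥ 30
Round 3 — Prism shuts down.
  Axion: +70 → 125 ≥ 90
Round 4 — Axion shuts down.
  Ionix: +45 → 100 ≥ 70
Round 5 — Ionix shuts down.
  Juno: +20 → 30 < 100
No further shutdowns.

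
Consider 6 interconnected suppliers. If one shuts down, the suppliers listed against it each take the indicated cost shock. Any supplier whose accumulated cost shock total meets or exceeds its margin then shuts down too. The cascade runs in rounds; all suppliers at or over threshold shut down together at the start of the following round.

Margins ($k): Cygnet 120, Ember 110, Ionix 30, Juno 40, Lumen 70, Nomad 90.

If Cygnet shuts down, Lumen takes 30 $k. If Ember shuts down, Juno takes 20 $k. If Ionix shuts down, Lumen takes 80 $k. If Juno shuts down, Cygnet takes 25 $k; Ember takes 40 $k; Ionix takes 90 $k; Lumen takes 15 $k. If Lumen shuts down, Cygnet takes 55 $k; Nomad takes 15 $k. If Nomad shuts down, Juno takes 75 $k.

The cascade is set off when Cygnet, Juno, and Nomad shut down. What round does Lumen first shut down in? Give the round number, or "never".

3

Round 1 — Cygnet, Juno, Nomad shut down (initial).
  Ember: +40 → 40 < 110
  Ionix: +90 → 90 ≥ 30
  Lumen: +30+15 → 45 < 70
Round 2 — Ionix shuts down.
  Lumen: +80 → 125 ≥ 70
Round 3 — Lumen shuts down.
No further shutdowns.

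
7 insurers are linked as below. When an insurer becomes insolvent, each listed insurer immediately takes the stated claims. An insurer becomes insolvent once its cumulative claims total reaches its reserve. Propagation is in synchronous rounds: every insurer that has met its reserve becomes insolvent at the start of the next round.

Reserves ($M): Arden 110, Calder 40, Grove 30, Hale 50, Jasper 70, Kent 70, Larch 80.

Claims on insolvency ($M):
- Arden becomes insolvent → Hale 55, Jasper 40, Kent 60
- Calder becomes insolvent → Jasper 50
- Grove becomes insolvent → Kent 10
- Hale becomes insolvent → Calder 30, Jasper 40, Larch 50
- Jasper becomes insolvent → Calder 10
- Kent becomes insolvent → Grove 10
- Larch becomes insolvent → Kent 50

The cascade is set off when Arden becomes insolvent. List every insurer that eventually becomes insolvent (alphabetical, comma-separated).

Arden, Calder, Hale, Jasper

Round 1 — Arden becomes insolvent (initial).
  Hale: +55 → 55 ≥ 50
  Jasper: +40 → 40 < 70
  Kent: +60 → 60 < 70
Round 2 — Hale becomes insolvent.
  Calder: +30 → 30 < 40
  Jasper: +40 → 80 ≥ 70
  Larch: +50 → 50 < 80
Round 3 — Jasper becomes insolvent.
  Calder: +10 → 40 ≥ 40
Round 4 — Calder becomes insolvent.
No further insolvencies.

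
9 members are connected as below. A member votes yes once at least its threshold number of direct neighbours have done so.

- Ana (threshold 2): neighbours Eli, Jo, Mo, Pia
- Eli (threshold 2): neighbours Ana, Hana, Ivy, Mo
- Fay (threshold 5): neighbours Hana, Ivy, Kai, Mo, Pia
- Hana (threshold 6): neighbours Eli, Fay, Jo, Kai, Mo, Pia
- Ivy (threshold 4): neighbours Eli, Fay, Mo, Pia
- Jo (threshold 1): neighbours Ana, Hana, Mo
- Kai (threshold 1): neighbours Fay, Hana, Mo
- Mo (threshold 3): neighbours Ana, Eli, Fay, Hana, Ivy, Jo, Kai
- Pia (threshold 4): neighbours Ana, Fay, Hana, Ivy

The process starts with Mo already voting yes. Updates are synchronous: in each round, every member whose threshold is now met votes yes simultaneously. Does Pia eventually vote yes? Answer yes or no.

Round 1 — Mo votes yes (initial).
Round 2 — checking thresholds:
  Ana: 1 of 4 neighbours < 2, holds.
  Eli: 1 of 4 neighbours < 2, holds.
  Fay: 1 of 5 neighbours < 5, holds.
  Hana: 1 of 6 neighbours < 6, holds.
  Ivy: 1 of 4 neighbours < 4, holds.
  Jo: 1 of 3 neighbours ≥ 1, votes yes.
  Kai: 1 of 3 neighbours ≥ 1, votes yes.
Round 3 — checking thresholds:
  Ana: 2 of 4 neighbours ≥ 2, votes yes.
  Eli: 1 of 4 neighbours < 2, holds.
  Fay: 2 of 5 neighbours < 5, holds.
  Hana: 3 of 6 neighbours < 6, holds.
  Ivy: 1 of 4 neighbours < 4, holds.
Round 4 — checking thresholds:
  Eli: 2 of 4 neighbours ≥ 2, votes yes.
  Fay: 2 of 5 neighbours < 5, holds.
  Hana: 3 of 6 neighbours < 6, holds.
  Ivy: 1 of 4 neighbours < 4, holds.
  Pia: 1 of 4 neighbours < 4, holds.
Round 5 — no new yes votes; cascade stops.

no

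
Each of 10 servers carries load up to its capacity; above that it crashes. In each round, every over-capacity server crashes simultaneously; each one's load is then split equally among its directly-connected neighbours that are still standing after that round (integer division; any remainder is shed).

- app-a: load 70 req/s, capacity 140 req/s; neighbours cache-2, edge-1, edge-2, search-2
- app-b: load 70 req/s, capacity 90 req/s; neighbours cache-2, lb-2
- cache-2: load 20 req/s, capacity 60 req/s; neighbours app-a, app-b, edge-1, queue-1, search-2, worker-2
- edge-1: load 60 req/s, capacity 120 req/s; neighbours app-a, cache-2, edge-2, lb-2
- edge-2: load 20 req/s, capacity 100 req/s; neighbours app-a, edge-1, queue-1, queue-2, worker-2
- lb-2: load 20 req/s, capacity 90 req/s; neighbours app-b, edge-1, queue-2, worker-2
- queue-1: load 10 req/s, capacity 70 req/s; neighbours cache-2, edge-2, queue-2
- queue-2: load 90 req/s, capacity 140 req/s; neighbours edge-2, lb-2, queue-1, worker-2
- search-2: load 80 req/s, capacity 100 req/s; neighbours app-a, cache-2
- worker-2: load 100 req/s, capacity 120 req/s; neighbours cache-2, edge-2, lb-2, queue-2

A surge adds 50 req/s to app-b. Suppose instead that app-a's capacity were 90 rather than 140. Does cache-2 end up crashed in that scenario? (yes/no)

yes

With app-a's capacity at 90:
Round 1 — app-b at 120 > 90. app-b crashes.
  app-b sheds 120 req/s to cache-2, lb-2: 60 each.
    cache-2: 20+60 = 80 > 60
    lb-2: 20+60 = 80 ≤ 90
Round 2 — cache-2 crashes.
  cache-2 sheds 80 req/s to app-a, edge-1, queue-1, search-2, worker-2: 16 each.
    app-a: 70+16 = 86 ≤ 90
    edge-1: 60+16 = 76 ≤ 120
    queue-1: 10+16 = 26 ≤ 70
    search-2: 80+16 = 96 ≤ 100
    worker-2: 100+16 = 116 ≤ 120
No further crashes.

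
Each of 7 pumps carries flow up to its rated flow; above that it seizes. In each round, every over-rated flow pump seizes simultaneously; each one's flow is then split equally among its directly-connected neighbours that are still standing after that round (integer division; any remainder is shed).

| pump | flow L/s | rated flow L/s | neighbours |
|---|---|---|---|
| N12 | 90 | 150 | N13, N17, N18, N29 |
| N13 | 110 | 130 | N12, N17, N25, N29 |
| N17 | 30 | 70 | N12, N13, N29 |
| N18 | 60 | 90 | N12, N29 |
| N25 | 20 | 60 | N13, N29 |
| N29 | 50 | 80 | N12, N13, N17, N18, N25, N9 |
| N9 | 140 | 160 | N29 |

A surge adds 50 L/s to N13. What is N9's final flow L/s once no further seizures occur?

158

Round 1 — N13 at 160 > 130. N13 seizes.
  N13 sheds 160 L/s to N12, N17, N25, N29: 40 each.
    N12: 90+40 = 130 ≤ 150
    N17: 30+40 = 70 ≤ 70
    N25: 20+40 = 60 ≤ 60
    N29: 50+40 = 90 > 80
Round 2 — N29 seizes.
  N29 sheds 90 L/s to N12, N17, N18, N25, N9: 18 each.
    N12: 130+18 = 148 ≤ 150
    N17: 70+18 = 88 > 70
    N18: 60+18 = 78 ≤ 90
    N25: 60+18 = 78 > 60
    N9: 140+18 = 158 ≤ 160
Round 3 — N17, N25 seize.
  N17 sheds 88 L/s to N12: 88 each.
    N12: 148+88 = 236 > 150
  N25 sheds 78 L/s: no online neighbours, lost.
Round 4 — N12 seizes.
  N12 sheds 236 L/s to N18: 236 each.
    N18: 78+236 = 314 > 90
Round 5 — N18 seizes.
  N18 sheds 314 L/s: no online neighbours, lost.
No further seizures.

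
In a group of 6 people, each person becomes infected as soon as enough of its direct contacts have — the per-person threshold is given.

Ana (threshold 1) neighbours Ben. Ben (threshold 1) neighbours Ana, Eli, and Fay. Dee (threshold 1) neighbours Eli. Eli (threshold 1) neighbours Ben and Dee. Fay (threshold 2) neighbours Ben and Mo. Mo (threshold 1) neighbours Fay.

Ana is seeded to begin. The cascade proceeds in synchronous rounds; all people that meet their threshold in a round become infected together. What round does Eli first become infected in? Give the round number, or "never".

Round 1 — Ana becomes infected (initial).
Round 2 — checking thresholds:
  Ben: 1 of 3 neighbours ≥ 1, becomes infected.
Round 3 — checking thresholds:
  Eli: 1 of 2 neighbours ≥ 1, becomes infected.
  Fay: 1 of 2 neighbours < 2, holds.
Round 4 — checking thresholds:
  Dee: 1 of 1 neighbours ≥ 1, becomes infected.
  Fay: 1 of 2 neighbours < 2, holds.
Round 5 — no new infections; cascade stops.

3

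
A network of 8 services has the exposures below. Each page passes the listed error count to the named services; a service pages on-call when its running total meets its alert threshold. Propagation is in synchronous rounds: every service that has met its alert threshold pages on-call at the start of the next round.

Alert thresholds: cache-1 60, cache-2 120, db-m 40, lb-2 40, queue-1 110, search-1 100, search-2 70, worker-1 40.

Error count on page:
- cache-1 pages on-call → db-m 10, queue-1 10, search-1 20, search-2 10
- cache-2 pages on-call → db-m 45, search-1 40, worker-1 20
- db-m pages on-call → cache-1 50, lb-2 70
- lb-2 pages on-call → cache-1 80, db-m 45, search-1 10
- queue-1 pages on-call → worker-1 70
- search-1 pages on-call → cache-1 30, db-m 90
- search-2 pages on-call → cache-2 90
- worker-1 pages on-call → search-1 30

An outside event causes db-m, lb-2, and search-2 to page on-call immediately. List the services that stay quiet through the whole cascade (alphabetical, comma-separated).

Round 1 — db-m, lb-2, search-2 page on-call (initial).
  cache-1: +50+80 → 130 ≥ 60
  cache-2: +90 → 90 < 120
  search-1: +10 → 10 < 100
Round 2 — cache-1 pages on-call.
  queue-1: +10 → 10 < 110
  search-1: +20 → 30 < 100
No further pages.

cache-2, queue-1, search-1, worker-1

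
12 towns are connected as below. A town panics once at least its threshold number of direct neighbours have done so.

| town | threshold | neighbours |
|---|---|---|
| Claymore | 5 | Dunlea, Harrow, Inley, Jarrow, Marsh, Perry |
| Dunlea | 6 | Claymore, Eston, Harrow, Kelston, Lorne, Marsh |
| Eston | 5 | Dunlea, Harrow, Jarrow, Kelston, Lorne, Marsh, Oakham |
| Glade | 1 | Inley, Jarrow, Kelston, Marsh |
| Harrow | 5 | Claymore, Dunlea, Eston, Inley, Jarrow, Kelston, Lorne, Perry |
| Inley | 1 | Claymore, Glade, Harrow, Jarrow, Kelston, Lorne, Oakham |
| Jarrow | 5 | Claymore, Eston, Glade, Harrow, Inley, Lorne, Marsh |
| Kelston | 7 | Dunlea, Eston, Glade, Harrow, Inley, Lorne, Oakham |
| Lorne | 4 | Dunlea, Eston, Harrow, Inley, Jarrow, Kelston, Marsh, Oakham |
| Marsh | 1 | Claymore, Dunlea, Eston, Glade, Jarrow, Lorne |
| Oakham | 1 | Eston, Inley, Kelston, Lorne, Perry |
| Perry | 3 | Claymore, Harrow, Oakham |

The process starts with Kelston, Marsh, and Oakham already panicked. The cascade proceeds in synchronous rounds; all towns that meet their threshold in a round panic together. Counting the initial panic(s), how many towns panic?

Round 1 — Kelston, Marsh, Oakham panic (initial).
Round 2 — checking thresholds:
  Claymore: 1 of 6 neighbours < 5, below threshold.
  Dunlea: 2 of 6 neighbours < 6, below threshold.
  Eston: 3 of 7 neighbours < 5, below threshold.
  Glade: 2 of 4 neighbours ≥ 1, panics.
  Harrow: 1 of 8 neighbours < 5, below threshold.
  Inley: 2 of 7 neighbours ≥ 1, panics.
  Jarrow: 1 of 7 neighbours < 5, below threshold.
  Lorne: 3 of 8 neighbours < 4, below threshold.
  Perry: 1 of 3 neighbours < 3, below threshold.
Round 3 — checking thresholds:
  Claymore: 2 of 6 neighbours < 5, below threshold.
  Dunlea: 2 of 6 neighbours < 6, below threshold.
  Eston: 3 of 7 neighbours < 5, below threshold.
  Harrow: 2 of 8 neighbours < 5, below threshold.
  Jarrow: 3 of 7 neighbours < 5, below threshold.
  Lorne: 4 of 8 neighbours ≥ 4, panics.
  Perry: 1 of 3 neighbours < 3, below threshold.
Round 4 — no new panics; cascade stops.

6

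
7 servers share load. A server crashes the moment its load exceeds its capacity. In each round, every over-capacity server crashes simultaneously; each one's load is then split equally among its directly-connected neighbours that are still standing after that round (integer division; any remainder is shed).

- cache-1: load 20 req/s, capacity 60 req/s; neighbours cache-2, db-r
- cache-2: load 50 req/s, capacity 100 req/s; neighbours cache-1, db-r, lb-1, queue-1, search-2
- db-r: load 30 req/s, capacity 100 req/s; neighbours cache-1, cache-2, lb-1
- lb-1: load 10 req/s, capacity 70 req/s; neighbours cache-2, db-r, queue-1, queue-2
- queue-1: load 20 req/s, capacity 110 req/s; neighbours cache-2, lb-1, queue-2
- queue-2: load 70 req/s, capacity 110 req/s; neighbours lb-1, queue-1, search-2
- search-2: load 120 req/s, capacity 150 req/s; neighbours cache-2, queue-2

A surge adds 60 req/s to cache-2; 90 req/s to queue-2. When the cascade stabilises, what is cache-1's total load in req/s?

Round 1 — cache-2 at 110 > 100; queue-2 at 160 > 110. cache-2, queue-2 crash.
  cache-2 sheds 110 req/s to cache-1, db-r, lb-1, queue-1, search-2: 22 each.
    cache-1: 20+22 = 42 ≤ 60
    db-r: 30+22 = 52 ≤ 100
    lb-1: 10+22 = 32 ≤ 70
    queue-1: 20+22 = 42 ≤ 110
    search-2: 120+22 = 142 ≤ 150
  queue-2 sheds 160 req/s to lb-1, queue-1, search-2: 53 each (1 lost).
    lb-1: 32+53 = 85 > 70
    queue-1: 42+53 = 95 ≤ 110
    search-2: 142+53 = 195 > 150
Round 2 — lb-1, search-2 crash.
  lb-1 sheds 85 req/s to db-r, queue-1: 42 each (1 lost).
    db-r: 52+42 = 94 ≤ 100
    queue-1: 95+42 = 137 > 110
  search-2 sheds 195 req/s: no online neighbours, lost.
Round 3 — queue-1 crashes.
  queue-1 sheds 137 req/s: no online neighbours, lost.
No further crashes.

42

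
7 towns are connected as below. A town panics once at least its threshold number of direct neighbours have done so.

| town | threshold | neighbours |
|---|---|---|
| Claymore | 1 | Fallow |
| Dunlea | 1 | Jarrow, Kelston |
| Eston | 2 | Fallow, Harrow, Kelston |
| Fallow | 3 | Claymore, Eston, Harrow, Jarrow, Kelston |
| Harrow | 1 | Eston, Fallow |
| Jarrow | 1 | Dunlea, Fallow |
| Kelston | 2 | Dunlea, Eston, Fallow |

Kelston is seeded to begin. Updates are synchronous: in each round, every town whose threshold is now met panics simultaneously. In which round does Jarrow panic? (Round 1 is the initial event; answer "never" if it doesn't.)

3

Round 1 — Kelston panics (initial).
Round 2 — checking thresholds:
  Dunlea: 1 of 2 neighbours ≥ 1, panics.
  Eston: 1 of 3 neighbours < 2, below threshold.
  Fallow: 1 of 5 neighbours < 3, below threshold.
Round 3 — checking thresholds:
  Eston: 1 of 3 neighbours < 2, below threshold.
  Fallow: 1 of 5 neighbours < 3, below threshold.
  Jarrow: 1 of 2 neighbours ≥ 1, panics.
Round 4 — no new panics; cascade stops.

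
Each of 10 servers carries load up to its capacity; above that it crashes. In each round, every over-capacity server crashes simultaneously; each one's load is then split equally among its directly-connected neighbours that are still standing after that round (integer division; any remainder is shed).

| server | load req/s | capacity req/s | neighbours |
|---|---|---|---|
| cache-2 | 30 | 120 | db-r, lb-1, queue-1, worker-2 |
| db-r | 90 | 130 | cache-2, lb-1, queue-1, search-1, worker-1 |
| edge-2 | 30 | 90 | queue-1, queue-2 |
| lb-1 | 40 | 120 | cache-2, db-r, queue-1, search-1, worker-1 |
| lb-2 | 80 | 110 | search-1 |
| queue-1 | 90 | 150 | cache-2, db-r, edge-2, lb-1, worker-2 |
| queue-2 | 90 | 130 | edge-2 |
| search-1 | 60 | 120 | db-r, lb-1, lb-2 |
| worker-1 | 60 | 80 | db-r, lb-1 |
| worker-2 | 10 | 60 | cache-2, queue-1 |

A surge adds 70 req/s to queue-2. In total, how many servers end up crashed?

10

Round 1 — queue-2 at 160 > 130. queue-2 crashes.
  queue-2 sheds 160 req/s to edge-2: 160 each.
    edge-2: 30+160 = 190 > 90
Round 2 — edge-2 crashes.
  edge-2 sheds 190 req/s to queue-1: 190 each.
    queue-1: 90+190 = 280 > 150
Round 3 — queue-1 crashes.
  queue-1 sheds 280 req/s to cache-2, db-r, lb-1, worker-2: 70 each.
    cache-2: 30+70 = 100 ≤ 120
    db-r: 90+70 = 160 > 130
    lb-1: 40+70 = 110 ≤ 120
    worker-2: 10+70 = 80 > 60
Round 4 — db-r, worker-2 crash.
  db-r sheds 160 req/s to cache-2, lb-1, search-1, worker-1: 40 each.
    cache-2: 100+40 = 140 > 120
    lb-1: 110+40 = 150 > 120
    search-1: 60+40 = 100 ≤ 120
    worker-1: 60+40 = 100 > 80
  worker-2 sheds 80 req/s to cache-2: 80 each.
    cache-2: 140+80 = 220 > 120
Round 5 — cache-2, lb-1, worker-1 crash.
  cache-2 sheds 220 req/s: no online neighbours, lost.
  lb-1 sheds 150 req/s to search-1: 150 each.
    search-1: 100+150 = 250 > 120
  worker-1 sheds 100 req/s: no online neighbours, lost.
Round 6 — search-1 crashes.
  search-1 sheds 250 req/s to lb-2: 250 each.
    lb-2: 80+250 = 330 > 110
Round 7 — lb-2 crashes.
  lb-2 sheds 330 req/s: no online neighbours, lost.
No further crashes.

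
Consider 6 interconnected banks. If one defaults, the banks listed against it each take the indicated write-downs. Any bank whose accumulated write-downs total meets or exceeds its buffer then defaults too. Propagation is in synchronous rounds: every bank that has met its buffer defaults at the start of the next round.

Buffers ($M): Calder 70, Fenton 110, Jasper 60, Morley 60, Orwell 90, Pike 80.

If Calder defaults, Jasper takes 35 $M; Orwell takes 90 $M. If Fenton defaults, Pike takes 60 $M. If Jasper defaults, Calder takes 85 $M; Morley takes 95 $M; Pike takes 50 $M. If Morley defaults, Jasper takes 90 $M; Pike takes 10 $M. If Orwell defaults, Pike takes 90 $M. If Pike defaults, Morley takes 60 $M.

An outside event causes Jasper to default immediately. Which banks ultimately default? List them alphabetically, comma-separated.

Round 1 — Jasper defaults (initial).
  Calder: +85 → 85 ≥ 70
  Morley: +95 → 95 ≥ 60
  Pike: +50 → 50 < 80
Round 2 — Calder, Morley default.
  Orwell: +90 → 90 ≥ 90
  Pike: +10 → 60 < 80
Round 3 — Orwell defaults.
  Pike: +90 → 150 ≥ 80
Round 4 — Pike defaults.
No further defaults.

Calder, Jasper, Morley, Orwell, Pike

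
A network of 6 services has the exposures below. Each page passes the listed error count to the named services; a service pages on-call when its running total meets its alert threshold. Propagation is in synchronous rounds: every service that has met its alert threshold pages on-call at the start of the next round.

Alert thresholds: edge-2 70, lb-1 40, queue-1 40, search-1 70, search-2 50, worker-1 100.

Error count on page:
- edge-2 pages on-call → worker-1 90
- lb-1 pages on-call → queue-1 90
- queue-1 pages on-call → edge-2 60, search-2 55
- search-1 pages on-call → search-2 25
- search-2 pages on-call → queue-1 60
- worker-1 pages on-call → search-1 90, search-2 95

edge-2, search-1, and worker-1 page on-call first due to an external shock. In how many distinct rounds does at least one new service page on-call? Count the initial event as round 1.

Round 1 — edge-2, search-1, worker-1 page on-call (initial).
  search-2: +25+95 → 120 ≥ 50
Round 2 — search-2 pages on-call.
  queue-1: +60 → 60 ≥ 40
Round 3 — queue-1 pages on-call.
No further pages.

3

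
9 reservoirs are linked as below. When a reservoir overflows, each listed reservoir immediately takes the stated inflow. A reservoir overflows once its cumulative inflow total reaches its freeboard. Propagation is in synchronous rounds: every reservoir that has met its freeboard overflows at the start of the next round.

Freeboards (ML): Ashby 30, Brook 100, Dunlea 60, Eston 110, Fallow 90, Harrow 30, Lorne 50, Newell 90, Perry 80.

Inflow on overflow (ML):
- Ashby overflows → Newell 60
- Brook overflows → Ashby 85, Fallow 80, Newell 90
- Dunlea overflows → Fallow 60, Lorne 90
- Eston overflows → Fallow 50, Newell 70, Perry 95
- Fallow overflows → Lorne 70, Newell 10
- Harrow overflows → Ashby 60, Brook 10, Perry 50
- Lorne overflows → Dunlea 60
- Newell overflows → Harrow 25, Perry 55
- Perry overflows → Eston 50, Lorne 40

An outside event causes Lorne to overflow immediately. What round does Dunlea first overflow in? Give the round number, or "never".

2

Round 1 — Lorne overflows (initial).
  Dunlea: +60 → 60 ≥ 60
Round 2 — Dunlea overflows.
  Fallow: +60 → 60 < 90
No further overflows.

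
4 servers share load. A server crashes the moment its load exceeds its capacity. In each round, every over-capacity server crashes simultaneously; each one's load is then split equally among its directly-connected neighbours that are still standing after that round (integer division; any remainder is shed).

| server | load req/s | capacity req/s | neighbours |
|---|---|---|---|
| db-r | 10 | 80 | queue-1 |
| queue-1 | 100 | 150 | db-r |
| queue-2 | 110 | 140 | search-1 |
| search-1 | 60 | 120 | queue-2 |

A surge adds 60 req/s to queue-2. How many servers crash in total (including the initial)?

2

Round 1 — queue-2 at 170 > 140. queue-2 crashes.
  queue-2 sheds 170 req/s to search-1: 170 each.
    search-1: 60+170 = 230 > 120
Round 2 — search-1 crashes.
  search-1 sheds 230 req/s: no online neighbours, lost.
No further crashes.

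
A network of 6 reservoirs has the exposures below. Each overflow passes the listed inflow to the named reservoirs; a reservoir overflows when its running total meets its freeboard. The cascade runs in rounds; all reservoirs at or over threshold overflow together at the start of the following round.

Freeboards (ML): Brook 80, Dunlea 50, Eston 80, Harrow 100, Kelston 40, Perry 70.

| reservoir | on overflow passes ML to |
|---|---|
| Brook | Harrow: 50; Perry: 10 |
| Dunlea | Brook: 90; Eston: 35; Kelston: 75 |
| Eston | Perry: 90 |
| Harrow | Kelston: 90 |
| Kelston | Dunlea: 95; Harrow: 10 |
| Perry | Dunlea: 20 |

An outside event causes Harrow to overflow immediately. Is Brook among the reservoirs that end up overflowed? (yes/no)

Round 1 — Harrow overflows (initial).
  Kelston: +90 → 90 ≥ 40
Round 2 — Kelston overflows.
  Dunlea: +95 → 95 ≥ 50
Round 3 — Dunlea overflows.
  Brook: +90 → 90 ≥ 80
  Eston: +35 → 35 < 80
Round 4 — Brook overflows.
  Perry: +10 → 10 < 70
No further overflows.

yes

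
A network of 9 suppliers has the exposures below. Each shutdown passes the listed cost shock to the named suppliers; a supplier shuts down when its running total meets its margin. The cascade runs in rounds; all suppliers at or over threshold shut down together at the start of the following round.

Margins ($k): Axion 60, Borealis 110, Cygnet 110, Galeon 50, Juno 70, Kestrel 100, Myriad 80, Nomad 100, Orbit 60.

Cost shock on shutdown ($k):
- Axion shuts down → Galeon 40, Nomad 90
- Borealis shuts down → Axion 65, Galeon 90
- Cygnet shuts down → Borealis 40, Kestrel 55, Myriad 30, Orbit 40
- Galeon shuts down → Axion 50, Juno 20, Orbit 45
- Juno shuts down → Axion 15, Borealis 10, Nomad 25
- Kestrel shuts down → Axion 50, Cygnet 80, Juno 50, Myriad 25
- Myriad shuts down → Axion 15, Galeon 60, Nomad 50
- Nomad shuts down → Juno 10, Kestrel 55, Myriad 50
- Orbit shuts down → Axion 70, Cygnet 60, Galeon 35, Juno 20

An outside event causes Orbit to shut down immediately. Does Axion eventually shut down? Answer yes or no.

yes

Round 1 — Orbit shuts down (initial).
  Axion: +70 → 70 ≥ 60
  Cygnet: +60 → 60 < 110
  Galeon: +35 → 35 < 50
  Juno: +20 → 20 < 70
Round 2 — Axion shuts down.
  Galeon: +40 → 75 ≥ 50
  Nomad: +90 → 90 < 100
Round 3 — Galeon shuts down.
  Juno: +20 → 40 < 70
No further shutdowns.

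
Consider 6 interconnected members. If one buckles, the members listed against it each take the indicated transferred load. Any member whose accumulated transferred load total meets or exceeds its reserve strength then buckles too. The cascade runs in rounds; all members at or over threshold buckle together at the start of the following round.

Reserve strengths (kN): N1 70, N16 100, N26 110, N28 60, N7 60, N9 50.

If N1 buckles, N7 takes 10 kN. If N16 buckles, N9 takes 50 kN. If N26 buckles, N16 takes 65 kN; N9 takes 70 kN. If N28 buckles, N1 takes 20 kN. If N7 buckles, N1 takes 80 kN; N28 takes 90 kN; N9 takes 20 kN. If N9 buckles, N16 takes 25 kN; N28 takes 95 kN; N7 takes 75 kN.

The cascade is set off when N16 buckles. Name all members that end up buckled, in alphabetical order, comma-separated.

N1, N16, N28, N7, N9

Round 1 — N16 buckles (initial).
  N9: +50 → 50 ≥ 50
Round 2 — N9 buckles.
  N28: +95 → 95 ≥ 60
  N7: +75 → 75 ≥ 60
Round 3 — N28, N7 buckle.
  N1: +20+80 → 100 ≥ 70
Round 4 — N1 buckles.
No further bucklings.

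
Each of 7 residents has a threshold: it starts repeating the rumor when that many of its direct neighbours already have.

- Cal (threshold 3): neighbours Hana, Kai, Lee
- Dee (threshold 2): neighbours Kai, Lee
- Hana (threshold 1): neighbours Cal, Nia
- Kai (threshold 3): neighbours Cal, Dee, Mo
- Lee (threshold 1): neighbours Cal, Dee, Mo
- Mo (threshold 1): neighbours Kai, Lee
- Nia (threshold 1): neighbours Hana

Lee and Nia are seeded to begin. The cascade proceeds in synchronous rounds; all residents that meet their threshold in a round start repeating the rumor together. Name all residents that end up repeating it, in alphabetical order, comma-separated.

Hana, Lee, Mo, Nia

Round 1 — Lee, Nia start repeating the rumor (initial).
Round 2 — checking thresholds:
  Cal: 1 of 3 neighbours < 3, not yet.
  Dee: 1 of 2 neighbours < 2, not yet.
  Hana: 1 of 2 neighbours ≥ 1, starts repeating the rumor.
  Mo: 1 of 2 neighbours ≥ 1, starts repeating the rumor.
Round 3 — no new spreads; cascade stops.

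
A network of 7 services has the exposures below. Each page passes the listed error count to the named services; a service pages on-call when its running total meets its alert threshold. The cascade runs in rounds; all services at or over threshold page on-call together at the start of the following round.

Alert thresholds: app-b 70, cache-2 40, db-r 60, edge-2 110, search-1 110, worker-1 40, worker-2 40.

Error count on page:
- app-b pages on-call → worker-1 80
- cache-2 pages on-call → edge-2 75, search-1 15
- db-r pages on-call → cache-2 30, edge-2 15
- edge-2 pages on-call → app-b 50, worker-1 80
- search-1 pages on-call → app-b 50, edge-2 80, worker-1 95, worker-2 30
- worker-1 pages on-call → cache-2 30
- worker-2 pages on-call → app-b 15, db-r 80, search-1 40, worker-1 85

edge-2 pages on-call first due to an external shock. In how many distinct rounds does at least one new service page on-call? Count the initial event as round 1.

2

Round 1 — edge-2 pages on-call (initial).
  app-b: +50 → 50 < 70
  worker-1: +80 → 80 ≥ 40
Round 2 — worker-1 pages on-call.
  cache-2: +30 → 30 < 40
No further pages.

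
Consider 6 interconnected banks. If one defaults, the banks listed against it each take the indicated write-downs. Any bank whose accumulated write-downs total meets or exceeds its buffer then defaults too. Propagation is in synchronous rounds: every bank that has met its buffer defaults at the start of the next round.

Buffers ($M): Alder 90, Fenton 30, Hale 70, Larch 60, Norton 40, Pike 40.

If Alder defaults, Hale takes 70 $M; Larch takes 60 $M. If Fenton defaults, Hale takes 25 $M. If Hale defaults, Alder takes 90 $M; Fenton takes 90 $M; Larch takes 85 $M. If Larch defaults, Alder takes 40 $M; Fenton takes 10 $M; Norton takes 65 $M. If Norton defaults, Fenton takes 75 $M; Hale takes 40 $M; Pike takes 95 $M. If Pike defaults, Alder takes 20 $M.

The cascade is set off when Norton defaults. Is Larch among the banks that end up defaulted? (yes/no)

no

Round 1 — Norton defaults (initial).
  Fenton: +75 → 75 ≥ 30
  Hale: +40 → 40 < 70
  Pike: +95 → 95 ≥ 40
Round 2 — Fenton, Pike default.
  Alder: +20 → 20 < 90
  Hale: +25 → 65 < 70
No further defaults.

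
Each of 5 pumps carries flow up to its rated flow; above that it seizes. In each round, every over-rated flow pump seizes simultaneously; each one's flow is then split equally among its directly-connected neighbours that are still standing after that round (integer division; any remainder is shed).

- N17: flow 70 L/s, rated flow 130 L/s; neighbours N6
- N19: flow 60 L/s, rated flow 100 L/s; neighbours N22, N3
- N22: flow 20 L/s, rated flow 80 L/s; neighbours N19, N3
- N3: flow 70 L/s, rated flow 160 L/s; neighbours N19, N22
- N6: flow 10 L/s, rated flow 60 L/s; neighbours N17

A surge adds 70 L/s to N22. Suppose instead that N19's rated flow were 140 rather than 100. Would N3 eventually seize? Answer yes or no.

With N19's rated flow at 140:
Round 1 — N22 at 90 > 80. N22 seizes.
  N22 sheds 90 L/s to N19, N3: 45 each.
    N19: 60+45 = 105 ≤ 140
    N3: 70+45 = 115 ≤ 160
No further seizures.

no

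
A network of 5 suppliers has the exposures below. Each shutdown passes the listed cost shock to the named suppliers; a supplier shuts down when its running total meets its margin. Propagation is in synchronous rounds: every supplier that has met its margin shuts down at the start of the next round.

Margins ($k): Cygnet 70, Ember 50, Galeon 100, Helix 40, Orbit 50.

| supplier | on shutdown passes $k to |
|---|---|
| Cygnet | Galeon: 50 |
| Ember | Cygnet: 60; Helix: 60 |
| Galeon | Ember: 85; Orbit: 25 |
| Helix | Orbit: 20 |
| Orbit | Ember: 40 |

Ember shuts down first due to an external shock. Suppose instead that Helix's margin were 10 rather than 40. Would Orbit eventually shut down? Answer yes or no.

With Helix's margin at 10:
Round 1 — Ember shuts down (initial).
  Cygnet: +60 → 60 < 70
  Helix: +60 → 60 ≥ 10
Round 2 — Helix shuts down.
  Orbit: +20 → 20 < 50
No further shutdowns.

no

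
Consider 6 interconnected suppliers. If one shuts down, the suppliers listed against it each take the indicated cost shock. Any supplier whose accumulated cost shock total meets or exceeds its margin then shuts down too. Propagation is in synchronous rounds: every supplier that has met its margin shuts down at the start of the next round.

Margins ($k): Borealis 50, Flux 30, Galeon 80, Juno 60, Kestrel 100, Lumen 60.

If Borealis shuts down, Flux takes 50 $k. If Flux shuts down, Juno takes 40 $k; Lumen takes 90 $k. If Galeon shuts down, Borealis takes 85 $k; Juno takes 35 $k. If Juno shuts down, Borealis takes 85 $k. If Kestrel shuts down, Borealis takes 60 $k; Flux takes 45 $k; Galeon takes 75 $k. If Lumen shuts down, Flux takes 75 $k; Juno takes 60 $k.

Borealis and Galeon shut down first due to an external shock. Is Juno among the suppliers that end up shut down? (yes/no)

Round 1 — Borealis, Galeon shut down (initial).
  Flux: +50 → 50 ≥ 30
  Juno: +35 → 35 < 60
Round 2 — Flux shuts down.
  Juno: +40 → 75 ≥ 60
  Lumen: +90 → 90 ≥ 60
Round 3 — Juno, Lumen shut down.
No further shutdowns.

yes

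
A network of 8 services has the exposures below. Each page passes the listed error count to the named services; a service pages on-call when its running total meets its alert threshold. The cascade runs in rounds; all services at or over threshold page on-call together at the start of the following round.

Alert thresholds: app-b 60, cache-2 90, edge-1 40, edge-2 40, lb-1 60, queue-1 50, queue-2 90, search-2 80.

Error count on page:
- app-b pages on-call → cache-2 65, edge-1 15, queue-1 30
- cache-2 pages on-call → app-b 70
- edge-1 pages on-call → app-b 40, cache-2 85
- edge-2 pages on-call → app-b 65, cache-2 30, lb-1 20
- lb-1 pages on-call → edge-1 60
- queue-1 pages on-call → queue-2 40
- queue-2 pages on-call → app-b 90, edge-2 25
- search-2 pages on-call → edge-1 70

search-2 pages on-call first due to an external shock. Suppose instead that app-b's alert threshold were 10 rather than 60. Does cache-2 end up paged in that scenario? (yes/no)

yes

With app-b's alert threshold at 10:
Round 1 — search-2 pages on-call (initial).
  edge-1: +70 → 70 ≥ 40
Round 2 — edge-1 pages on-call.
  app-b: +40 → 40 ≥ 10
  cache-2: +85 → 85 < 90
Round 3 — app-b pages on-call.
  cache-2: +65 → 150 ≥ 90
  queue-1: +30 → 30 < 50
Round 4 — cache-2 pages on-call.
No further pages.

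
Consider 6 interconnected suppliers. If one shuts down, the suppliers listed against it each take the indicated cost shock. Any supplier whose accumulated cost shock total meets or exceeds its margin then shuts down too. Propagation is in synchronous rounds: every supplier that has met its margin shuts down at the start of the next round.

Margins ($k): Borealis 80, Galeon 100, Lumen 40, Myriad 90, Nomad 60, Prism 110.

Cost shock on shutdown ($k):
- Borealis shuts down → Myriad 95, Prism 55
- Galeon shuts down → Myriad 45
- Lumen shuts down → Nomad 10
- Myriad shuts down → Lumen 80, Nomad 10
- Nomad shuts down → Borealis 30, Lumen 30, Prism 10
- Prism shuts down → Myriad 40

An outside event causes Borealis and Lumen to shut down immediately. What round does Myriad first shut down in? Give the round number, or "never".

2

Round 1 — Borealis, Lumen shut down (initial).
  Myriad: +95 → 95 ≥ 90
  Nomad: +10 → 10 < 60
  Prism: +55 → 55 < 110
Round 2 — Myriad shuts down.
  Nomad: +10 → 20 < 60
No further shutdowns.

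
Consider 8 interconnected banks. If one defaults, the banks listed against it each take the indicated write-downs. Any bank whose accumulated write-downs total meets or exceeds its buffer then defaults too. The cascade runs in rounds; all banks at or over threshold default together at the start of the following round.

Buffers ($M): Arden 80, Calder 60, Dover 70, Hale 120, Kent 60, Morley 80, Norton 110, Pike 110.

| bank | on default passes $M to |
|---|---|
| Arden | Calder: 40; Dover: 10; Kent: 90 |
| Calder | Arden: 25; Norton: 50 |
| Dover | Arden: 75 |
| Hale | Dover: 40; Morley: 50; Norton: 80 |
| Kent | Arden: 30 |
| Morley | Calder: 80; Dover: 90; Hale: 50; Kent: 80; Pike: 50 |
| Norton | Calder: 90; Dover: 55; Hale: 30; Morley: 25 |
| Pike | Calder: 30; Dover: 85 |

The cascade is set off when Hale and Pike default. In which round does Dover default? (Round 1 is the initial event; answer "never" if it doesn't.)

2

Round 1 — Hale, Pike default (initial).
  Calder: +30 → 30 < 60
  Dover: +40+85 → 125 ≥ 70
  Morley: +50 → 50 < 80
  Norton: +80 → 80 < 110
Round 2 — Dover defaults.
  Arden: +75 → 75 < 80
No further defaults.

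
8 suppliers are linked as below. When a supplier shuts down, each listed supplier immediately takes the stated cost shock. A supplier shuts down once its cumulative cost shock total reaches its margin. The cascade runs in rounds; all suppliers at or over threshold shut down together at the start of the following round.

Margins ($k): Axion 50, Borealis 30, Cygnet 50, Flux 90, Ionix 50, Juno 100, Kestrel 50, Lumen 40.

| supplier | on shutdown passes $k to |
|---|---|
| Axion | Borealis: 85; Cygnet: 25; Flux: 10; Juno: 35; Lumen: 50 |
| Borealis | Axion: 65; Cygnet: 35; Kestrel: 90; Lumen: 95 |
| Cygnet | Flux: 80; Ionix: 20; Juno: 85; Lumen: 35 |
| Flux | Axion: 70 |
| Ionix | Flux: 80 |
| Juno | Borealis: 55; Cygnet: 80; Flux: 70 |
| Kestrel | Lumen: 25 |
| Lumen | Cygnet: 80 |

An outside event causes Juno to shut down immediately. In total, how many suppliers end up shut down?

7

Round 1 — Juno shuts down (initial).
  Borealis: +55 → 55 ≥ 30
  Cygnet: +80 → 80 ≥ 50
  Flux: +70 → 70 < 90
Round 2 — Borealis, Cygnet shut down.
  Axion: +65 → 65 ≥ 50
  Flux: +80 → 150 ≥ 90
  Ionix: +20 → 20 < 50
  Kestrel: +90 → 90 ≥ 50
  Lumen: +95+35 → 130 ≥ 40
Round 3 — Axion, Flux, Kestrel, Lumen shut down.
No further shutdowns.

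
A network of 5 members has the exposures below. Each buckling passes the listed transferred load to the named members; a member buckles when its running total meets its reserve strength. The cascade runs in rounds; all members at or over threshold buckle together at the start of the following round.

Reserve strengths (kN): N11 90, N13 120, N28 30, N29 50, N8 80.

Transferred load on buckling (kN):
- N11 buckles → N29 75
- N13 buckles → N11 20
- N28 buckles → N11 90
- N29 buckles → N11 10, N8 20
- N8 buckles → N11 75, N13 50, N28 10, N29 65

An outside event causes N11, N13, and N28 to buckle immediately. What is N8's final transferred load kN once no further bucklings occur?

20

Round 1 — N11, N13, N28 buckle (initial).
  N29: +75 → 75 ≥ 50
Round 2 — N29 buckles.
  N8: +20 → 20 < 80
No further bucklings.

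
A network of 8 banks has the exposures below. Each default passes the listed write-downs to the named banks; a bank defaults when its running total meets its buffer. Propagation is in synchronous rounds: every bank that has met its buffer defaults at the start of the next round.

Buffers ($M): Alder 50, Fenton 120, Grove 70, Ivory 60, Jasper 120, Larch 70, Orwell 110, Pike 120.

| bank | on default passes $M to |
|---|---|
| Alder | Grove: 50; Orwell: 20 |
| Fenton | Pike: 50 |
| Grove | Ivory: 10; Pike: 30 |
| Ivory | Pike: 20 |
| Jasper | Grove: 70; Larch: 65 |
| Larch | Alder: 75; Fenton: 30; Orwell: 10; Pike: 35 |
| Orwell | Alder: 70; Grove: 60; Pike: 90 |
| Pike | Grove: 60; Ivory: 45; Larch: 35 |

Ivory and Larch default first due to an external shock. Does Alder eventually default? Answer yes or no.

yes

Round 1 — Ivory, Larch default (initial).
  Alder: +75 → 75 ≥ 50
  Fenton: +30 → 30 < 120
  Orwell: +10 → 10 < 110
  Pike: +20+35 → 55 < 120
Round 2 — Alder defaults.
  Grove: +50 → 50 < 70
  Orwell: +20 → 30 < 110
No further defaults.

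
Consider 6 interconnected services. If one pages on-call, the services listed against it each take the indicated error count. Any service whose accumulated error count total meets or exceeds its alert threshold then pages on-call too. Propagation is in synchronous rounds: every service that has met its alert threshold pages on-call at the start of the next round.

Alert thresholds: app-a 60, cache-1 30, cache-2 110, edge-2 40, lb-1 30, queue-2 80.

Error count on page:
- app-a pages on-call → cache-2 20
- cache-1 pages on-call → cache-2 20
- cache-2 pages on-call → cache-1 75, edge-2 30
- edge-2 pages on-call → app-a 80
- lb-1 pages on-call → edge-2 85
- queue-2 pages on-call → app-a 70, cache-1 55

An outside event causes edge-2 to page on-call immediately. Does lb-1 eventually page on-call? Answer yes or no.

no

Round 1 — edge-2 pages on-call (initial).
  app-a: +80 → 80 ≥ 60
Round 2 — app-a pages on-call.
  cache-2: +20 → 20 < 110
No further pages.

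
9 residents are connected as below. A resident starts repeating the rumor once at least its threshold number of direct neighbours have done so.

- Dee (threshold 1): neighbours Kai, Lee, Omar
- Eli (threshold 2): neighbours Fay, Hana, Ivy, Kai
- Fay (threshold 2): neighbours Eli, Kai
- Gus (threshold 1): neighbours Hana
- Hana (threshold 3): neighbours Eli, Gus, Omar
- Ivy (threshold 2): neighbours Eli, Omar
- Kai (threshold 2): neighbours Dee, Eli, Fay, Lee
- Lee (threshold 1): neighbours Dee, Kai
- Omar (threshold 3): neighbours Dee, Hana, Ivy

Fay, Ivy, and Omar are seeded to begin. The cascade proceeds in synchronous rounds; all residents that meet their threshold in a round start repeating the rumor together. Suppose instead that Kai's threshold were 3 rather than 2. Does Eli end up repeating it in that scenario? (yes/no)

With Kai's threshold at 3:
Round 1 — Fay, Ivy, Omar start repeating the rumor (initial).
Round 2 — checking thresholds:
  Dee: 1 of 3 neighbours ≥ 1, starts repeating the rumor.
  Eli: 2 of 4 neighbours ≥ 2, starts repeating the rumor.
  Hana: 1 of 3 neighbours < 3, not yet.
  Kai: 1 of 4 neighbours < 3, not yet.
Round 3 — checking thresholds:
  Hana: 2 of 3 neighbours < 3, not yet.
  Kai: 3 of 4 neighbours ≥ 3, starts repeating the rumor.
  Lee: 1 of 2 neighbours ≥ 1, starts repeating the rumor.
Round 4 — no new spreads; cascade stops.

yes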